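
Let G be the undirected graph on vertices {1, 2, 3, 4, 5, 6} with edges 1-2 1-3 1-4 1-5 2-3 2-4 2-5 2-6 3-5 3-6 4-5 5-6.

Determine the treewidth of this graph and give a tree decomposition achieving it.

Treewidth 3.
One such decomposition:
Bags: B1 = {1, 2, 3, 5}  B2 = {1, 2, 4, 5}  B3 = {2, 3, 5, 6}
Tree: B1–B2, B1–B3

Every bag has size at most 4, so the width is 4 − 1 = 3 and tw(G) ≤ 3. Conversely, {1, 2, 3, 5} is a clique of size 4, and the vertices of any clique must share a bag in every tree decomposition; so some bag has ≥ 4 vertices and tw(G) ≥ 3. Hence tw(G) = 3 exactly.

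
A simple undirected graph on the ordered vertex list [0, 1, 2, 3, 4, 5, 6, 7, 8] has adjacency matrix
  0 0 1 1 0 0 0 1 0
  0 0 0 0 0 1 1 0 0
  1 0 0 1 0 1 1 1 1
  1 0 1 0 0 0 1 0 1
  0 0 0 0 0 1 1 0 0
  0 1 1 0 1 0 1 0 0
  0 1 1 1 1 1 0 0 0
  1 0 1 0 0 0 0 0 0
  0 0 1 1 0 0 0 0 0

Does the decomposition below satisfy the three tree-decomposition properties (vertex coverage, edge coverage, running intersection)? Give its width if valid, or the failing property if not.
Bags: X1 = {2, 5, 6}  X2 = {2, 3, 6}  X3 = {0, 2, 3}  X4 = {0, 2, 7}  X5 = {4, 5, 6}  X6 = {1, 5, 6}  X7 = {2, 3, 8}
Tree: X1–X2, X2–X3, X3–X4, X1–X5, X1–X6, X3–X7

Yes; width 2.

Vertex coverage: the bags together contain {0, 1, 2, 3, 4, 5, 6, 7, 8}, the full vertex set. Edge coverage: each edge of G has both endpoints in at least one bag. Running intersection: for every vertex, the bags containing it form a connected subtree. All three properties hold, so this is a valid tree decomposition of width max|bag| − 1 = 2, and hence tw(G) ≤ 2.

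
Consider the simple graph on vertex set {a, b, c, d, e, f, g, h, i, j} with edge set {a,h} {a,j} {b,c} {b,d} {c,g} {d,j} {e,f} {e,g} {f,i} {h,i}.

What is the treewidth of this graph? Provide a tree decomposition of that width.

Treewidth 2.
One such decomposition:
Bags: B1 = {e, f, g}  B2 = {f, g, i}  B3 = {g, h, i}  B4 = {a, g, h}  B5 = {a, g, j}  B6 = {d, g, j}  B7 = {b, d, g}  B8 = {b, c, g}
Tree: B1–B2, B2–B3, B3–B4, B4–B5, B5–B6, B6–B7, B7–B8

Every bag has size at most 3, so the width is 3 − 1 = 2 and tw(G) ≤ 2. The edges g–e–f–i–h–a–j–d–b–c–g form a cycle, so G is not a tree and its treewidth is at least 2. Hence tw(G) = 2 exactly.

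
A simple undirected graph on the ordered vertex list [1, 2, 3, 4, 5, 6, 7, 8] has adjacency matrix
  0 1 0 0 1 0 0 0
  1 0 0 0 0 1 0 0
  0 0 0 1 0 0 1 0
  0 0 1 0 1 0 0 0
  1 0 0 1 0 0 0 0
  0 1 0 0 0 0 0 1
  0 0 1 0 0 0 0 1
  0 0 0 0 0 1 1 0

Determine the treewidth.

2

A width-2 tree decomposition is:
Bags: B1 = {1, 4, 5}  B2 = {1, 2, 4}  B3 = {2, 4, 6}  B4 = {4, 6, 8}  B5 = {4, 7, 8}  B6 = {3, 4, 7}
Tree: B1–B2, B2–B3, B3–B4, B4–B5, B5–B6
Each bag holds 3 vertices, so the decomposition has width 2, which upper-bounds the treewidth. For the lower bound, G contains the cycle 4–5–1–2–6–8–7–3–4, so G is not a forest; only forests have treewidth ≤ 1, hence tw(G) ≥ 2. Combining the bounds, tw(G) = 2.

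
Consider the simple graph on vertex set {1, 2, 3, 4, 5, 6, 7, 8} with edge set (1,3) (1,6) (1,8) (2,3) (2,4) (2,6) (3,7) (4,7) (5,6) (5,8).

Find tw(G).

A width-2 tree decomposition is:
Bags: B1 = {3, 4, 7}  B2 = {2, 3, 4}  B3 = {1, 2, 3}  B4 = {1, 2, 6}  B5 = {1, 6, 8}  B6 = {5, 6, 8}
Tree: B1–B2, B2–B3, B3–B4, B4–B5, B5–B6
The largest bag has 3 vertices, giving width 2; this decomposition certifies tw(G) ≤ 2. The edges 7–4–2–3–7 form a cycle, so G is not a tree and its treewidth is at least 2. The upper and lower bounds meet at 2, so that is the treewidth.

2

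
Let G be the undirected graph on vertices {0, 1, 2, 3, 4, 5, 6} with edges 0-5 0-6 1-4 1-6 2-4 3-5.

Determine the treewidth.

A width-1 tree decomposition is:
Bags: B1 = {3, 5}  B2 = {0, 5}  B3 = {0, 6}  B4 = {1, 6}  B5 = {1, 4}  B6 = {2, 4}
Tree: B1–B2, B2–B3, B3–B4, B4–B5, B5–B6
Every bag has size at most 2, so the width is 2 − 1 = 1 and tw(G) ≤ 1. Since G has at least one edge (e.g. 3–5), it is not an edgeless graph, so tw(G) ≥ 1. Combining the bounds, tw(G) = 1.

1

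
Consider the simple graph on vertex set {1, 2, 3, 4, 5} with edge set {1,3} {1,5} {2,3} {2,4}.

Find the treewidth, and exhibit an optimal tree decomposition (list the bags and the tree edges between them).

Treewidth 1.
One such decomposition:
Bags: B1 = {1, 5}  B2 = {1, 3}  B3 = {2, 3}  B4 = {2, 4}
Tree: B1–B2, B2–B3, B3–B4

The largest bag has 2 vertices, giving width 1; this decomposition certifies tw(G) ≤ 1. Since G has at least one edge (e.g. 5–1), it is not an edgeless graph, so tw(G) ≥ 1. Combining the bounds, tw(G) = 1.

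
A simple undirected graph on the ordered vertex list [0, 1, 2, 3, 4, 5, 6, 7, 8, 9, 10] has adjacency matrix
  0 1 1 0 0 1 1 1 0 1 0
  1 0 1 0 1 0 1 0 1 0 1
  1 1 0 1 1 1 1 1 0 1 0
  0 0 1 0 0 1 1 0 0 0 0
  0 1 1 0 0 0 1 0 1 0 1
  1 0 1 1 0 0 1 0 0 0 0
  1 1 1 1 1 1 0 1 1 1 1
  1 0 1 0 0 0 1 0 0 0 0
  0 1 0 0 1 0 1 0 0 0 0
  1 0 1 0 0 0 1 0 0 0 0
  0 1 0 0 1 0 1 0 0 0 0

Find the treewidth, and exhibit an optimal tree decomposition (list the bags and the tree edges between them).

Treewidth 3.
One such decomposition:
Bags: B1 = {1, 2, 4, 6}  B2 = {1, 4, 6, 8}  B3 = {1, 4, 6, 10}  B4 = {0, 1, 2, 6}  B5 = {0, 2, 6, 7}  B6 = {0, 2, 5, 6}  B7 = {2, 3, 5, 6}  B8 = {0, 2, 6, 9}
Tree: B1–B2, B2–B3, B1–B4, B4–B5, B4–B6, B6–B7, B4–B8

Each bag holds 4 vertices, so the decomposition has width 3, which upper-bounds the treewidth. Conversely, {1, 4, 6, 8} is a clique of size 4, and the vertices of any clique must share a bag in every tree decomposition; so some bag has ≥ 4 vertices and tw(G) ≥ 3. Combining the bounds, tw(G) = 3.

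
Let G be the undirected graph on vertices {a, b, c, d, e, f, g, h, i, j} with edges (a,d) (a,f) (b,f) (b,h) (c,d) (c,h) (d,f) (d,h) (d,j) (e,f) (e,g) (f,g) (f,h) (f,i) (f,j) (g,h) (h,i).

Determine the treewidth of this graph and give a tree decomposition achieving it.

Treewidth 2.
Bags: B1 = {b, f, h}  B2 = {d, f, h}  B3 = {f, h, i}  B4 = {f, g, h}  B5 = {e, f, g}  B6 = {c, d, h}  B7 = {a, d, f}  B8 = {d, f, j}
Tree: B1–B2, B2–B3, B1–B4, B4–B5, B2–B6, B2–B7, B2–B8

Each bag holds 3 vertices, so the decomposition has width 2, which upper-bounds the treewidth. On the other hand G contains the 3-clique {c, d, h}. A clique must lie in a single bag of any decomposition, so no decomposition can have width below 2. Combining the bounds, tw(G) = 2.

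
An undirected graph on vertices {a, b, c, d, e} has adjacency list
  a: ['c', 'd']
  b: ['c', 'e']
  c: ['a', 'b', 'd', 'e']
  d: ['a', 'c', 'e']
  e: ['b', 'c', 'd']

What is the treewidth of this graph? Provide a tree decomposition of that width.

Treewidth 2.
Bags: B1 = {c, d, e}  B2 = {b, c, e}  B3 = {a, c, d}
Tree: B1–B2, B1–B3

Every bag has size at most 3, so the width is 3 − 1 = 2 and tw(G) ≤ 2. On the other hand G contains the 3-clique {c, d, e}. A clique must lie in a single bag of any decomposition, so no decomposition can have width below 2. The upper and lower bounds meet at 2, so that is the treewidth.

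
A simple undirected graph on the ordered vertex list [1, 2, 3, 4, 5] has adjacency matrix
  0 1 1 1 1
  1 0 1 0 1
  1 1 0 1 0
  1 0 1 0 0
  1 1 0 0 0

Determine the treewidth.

2

A width-2 tree decomposition is:
Bags: B1 = {1, 2, 5}  B2 = {1, 2, 3}  B3 = {1, 3, 4}
Tree: B1–B2, B2–B3
The largest bag has 3 vertices, giving width 2; this decomposition certifies tw(G) ≤ 2. Conversely, {1, 2, 3} is a clique of size 3, and the vertices of any clique must share a bag in every tree decomposition; so some bag has ≥ 3 vertices and tw(G) ≥ 2. Therefore the treewidth is 2.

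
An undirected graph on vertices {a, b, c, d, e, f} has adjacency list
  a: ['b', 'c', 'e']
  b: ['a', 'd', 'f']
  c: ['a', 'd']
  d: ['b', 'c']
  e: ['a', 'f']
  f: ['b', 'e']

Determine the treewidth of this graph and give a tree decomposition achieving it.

Each bag holds 3 vertices, so the decomposition has width 2, which upper-bounds the treewidth. Since d–c–a–b–d is a cycle in G, G is not acyclic. Forests are exactly the graphs of treewidth ≤ 1, so tw(G) ≥ 2. The upper and lower bounds meet at 2, so that is the treewidth.

Treewidth 2.
One such decomposition:
Bags: B1 = {b, c, d}  B2 = {a, b, c}  B3 = {a, b, f}  B4 = {a, e, f}
Tree: B1–B2, B2–B3, B3–B4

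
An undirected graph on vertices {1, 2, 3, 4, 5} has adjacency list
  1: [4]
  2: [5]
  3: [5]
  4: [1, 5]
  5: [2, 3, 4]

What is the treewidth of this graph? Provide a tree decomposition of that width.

Treewidth 1.
One optimal decomposition is:
Bags: B1 = {1, 4}  B2 = {4, 5}  B3 = {2, 5}  B4 = {3, 5}
Tree: B1–B2, B2–B3, B2–B4

Every bag has size at most 2, so the width is 2 − 1 = 1 and tw(G) ≤ 1. Any graph with an edge has treewidth ≥ 1, and G has the edge 1–4. Therefore the treewidth is 1.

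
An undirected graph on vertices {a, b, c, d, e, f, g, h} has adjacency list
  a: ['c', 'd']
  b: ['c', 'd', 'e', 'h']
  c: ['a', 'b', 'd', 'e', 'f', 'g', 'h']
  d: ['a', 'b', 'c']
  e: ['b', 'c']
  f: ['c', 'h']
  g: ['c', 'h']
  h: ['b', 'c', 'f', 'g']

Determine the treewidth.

2

A width-2 tree decomposition is:
Bags: B1 = {c, f, h}  B2 = {c, g, h}  B3 = {b, c, h}  B4 = {b, c, d}  B5 = {a, c, d}  B6 = {b, c, e}
Tree: B1–B2, B1–B3, B3–B4, B4–B5, B3–B6
Every bag has size at most 3, so the width is 3 − 1 = 2 and tw(G) ≤ 2. On the other hand G contains the 3-clique {a, c, d}. A clique must lie in a single bag of any decomposition, so no decomposition can have width below 2. Combining the bounds, tw(G) = 2.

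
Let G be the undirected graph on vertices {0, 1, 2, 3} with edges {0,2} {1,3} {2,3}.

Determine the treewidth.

1

A width-1 tree decomposition is:
Bags: B1 = {0, 2}  B2 = {2, 3}  B3 = {1, 3}
Tree: B1–B2, B2–B3
The largest bag has 2 vertices, giving width 1; this decomposition certifies tw(G) ≤ 1. G has an edge, so its treewidth is at least 1. Therefore the treewidth is 1.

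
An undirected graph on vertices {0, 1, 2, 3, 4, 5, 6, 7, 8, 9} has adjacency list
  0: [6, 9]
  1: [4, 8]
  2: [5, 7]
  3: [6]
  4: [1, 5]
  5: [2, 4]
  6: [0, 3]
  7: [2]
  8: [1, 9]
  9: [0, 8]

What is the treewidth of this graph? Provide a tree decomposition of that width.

Treewidth 1.
One such decomposition:
Bags: B1 = {3, 6}  B2 = {0, 6}  B3 = {0, 9}  B4 = {8, 9}  B5 = {1, 8}  B6 = {1, 4}  B7 = {4, 5}  B8 = {2, 5}  B9 = {2, 7}
Tree: B1–B2, B2–B3, B3–B4, B4–B5, B5–B6, B6–B7, B7–B8, B8–B9

Each bag holds 2 vertices, so the decomposition has width 1, which upper-bounds the treewidth. Since G has at least one edge (e.g. 3–6), it is not an edgeless graph, so tw(G) ≥ 1. Hence tw(G) = 1 exactly.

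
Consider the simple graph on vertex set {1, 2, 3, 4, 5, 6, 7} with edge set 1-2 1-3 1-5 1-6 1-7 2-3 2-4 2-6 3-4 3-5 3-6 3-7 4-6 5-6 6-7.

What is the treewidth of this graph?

3

A width-3 tree decomposition is:
Bags: B1 = {1, 3, 6, 7}  B2 = {1, 2, 3, 6}  B3 = {2, 3, 4, 6}  B4 = {1, 3, 5, 6}
Tree: B1–B2, B2–B3, B1–B4
The largest bag has 4 vertices, giving width 3; this decomposition certifies tw(G) ≤ 3. Conversely, {1, 2, 3, 6} is a clique of size 4, and the vertices of any clique must share a bag in every tree decomposition; so some bag has ≥ 4 vertices and tw(G) ≥ 3. The upper and lower bounds meet at 3, so that is the treewidth.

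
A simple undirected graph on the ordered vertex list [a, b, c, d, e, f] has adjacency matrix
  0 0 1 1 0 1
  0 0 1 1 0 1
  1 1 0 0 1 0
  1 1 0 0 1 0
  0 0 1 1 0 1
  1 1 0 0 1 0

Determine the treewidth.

A width-3 tree decomposition is:
Bags: B1 = {a, b, d, e}  B2 = {a, b, c, e}  B3 = {a, b, e, f}
Tree: B1–B2, B2–B3
Each bag holds 4 vertices, so the decomposition has width 3, which upper-bounds the treewidth. For the lower bound: the 4 vertex sets {d,e}, {b,c}, {a}, {f} are disjoint, each induces a connected subgraph, and every pair is joined by at least one edge of G. Contracting each set to a single vertex therefore yields K_{4} as a minor, and since treewidth is minor-monotone, tw(G) ≥ tw(K_{4}) = 3. Hence tw(G) = 3 exactly.

3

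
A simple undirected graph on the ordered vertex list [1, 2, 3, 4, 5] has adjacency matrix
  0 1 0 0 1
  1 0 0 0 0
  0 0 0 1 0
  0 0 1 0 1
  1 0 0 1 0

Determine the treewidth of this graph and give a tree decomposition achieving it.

Treewidth 1.
Bags: B1 = {1, 2}  B2 = {1, 5}  B3 = {4, 5}  B4 = {3, 4}
Tree: B1–B2, B2–B3, B3–B4

The largest bag has 2 vertices, giving width 1; this decomposition certifies tw(G) ≤ 1. Any graph with an edge has treewidth ≥ 1, and G has the edge 2–1. Hence tw(G) = 1 exactly.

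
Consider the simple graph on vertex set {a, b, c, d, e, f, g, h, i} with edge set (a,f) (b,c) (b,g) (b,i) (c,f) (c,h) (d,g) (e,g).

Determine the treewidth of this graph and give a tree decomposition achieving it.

Each bag holds 2 vertices, so the decomposition has width 1, which upper-bounds the treewidth. Since G has at least one edge (e.g. c–b), it is not an edgeless graph, so tw(G) ≥ 1. Therefore the treewidth is 1.

Treewidth 1.
Bags: B1 = {b, c}  B2 = {b, i}  B3 = {b, g}  B4 = {c, h}  B5 = {c, f}  B6 = {d, g}  B7 = {e, g}  B8 = {a, f}
Tree: B1–B2, B2–B3, B1–B4, B1–B5, B3–B6, B3–B7, B5–B8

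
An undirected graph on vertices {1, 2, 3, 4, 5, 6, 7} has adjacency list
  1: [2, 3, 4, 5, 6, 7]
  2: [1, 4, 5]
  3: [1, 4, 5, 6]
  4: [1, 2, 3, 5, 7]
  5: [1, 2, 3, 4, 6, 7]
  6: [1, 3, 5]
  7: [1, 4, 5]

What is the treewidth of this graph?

A width-3 tree decomposition is:
Bags: B1 = {1, 4, 5, 7}  B2 = {1, 2, 4, 5}  B3 = {1, 3, 4, 5}  B4 = {1, 3, 5, 6}
Tree: B1–B2, B2–B3, B3–B4
Each bag holds 4 vertices, so the decomposition has width 3, which upper-bounds the treewidth. On the other hand G contains the 4-clique {1, 2, 4, 5}. A clique must lie in a single bag of any decomposition, so no decomposition can have width below 3. The upper and lower bounds meet at 3, so that is the treewidth.

3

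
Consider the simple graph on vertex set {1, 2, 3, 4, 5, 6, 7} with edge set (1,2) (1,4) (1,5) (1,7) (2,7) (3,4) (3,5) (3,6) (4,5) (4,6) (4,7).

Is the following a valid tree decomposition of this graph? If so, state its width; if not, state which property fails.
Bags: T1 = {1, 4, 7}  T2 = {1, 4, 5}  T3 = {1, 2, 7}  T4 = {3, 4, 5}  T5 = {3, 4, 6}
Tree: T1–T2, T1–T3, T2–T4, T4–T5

Checking the three conditions: (i) the bags cover all of {1, 2, 3, 4, 5, 6, 7}; (ii) for each edge, some bag contains both endpoints; (iii) the bags containing any fixed vertex form a subtree. All hold, so the decomposition is valid with width 3 − 1 = 2.

Yes; width 2.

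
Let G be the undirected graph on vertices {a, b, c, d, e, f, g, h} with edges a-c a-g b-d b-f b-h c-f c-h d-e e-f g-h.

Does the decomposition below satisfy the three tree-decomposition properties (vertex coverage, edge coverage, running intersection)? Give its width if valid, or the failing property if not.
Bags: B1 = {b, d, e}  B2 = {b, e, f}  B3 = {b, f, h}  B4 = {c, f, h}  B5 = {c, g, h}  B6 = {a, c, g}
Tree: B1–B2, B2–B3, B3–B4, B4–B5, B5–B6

Yes; width 2.

Vertex coverage: the bags together contain {a, b, c, d, e, f, g, h}, the full vertex set. Edge coverage: each edge of G has both endpoints in at least one bag. Running intersection: for every vertex, the bags containing it form a connected subtree. All three properties hold, so this is a valid tree decomposition of width max|bag| − 1 = 2, and hence tw(G) ≤ 2.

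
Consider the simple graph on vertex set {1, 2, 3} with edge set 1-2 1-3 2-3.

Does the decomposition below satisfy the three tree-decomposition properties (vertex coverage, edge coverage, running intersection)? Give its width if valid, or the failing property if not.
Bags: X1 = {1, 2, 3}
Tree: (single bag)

Yes; width 2.

Every vertex of G appears in some bag (union = {1, 2, 3}); every edge is covered by a bag; and for each vertex v the set of bags containing v is connected in the bag tree. The decomposition is therefore valid. The largest bag has 3 vertices, so the width is 2.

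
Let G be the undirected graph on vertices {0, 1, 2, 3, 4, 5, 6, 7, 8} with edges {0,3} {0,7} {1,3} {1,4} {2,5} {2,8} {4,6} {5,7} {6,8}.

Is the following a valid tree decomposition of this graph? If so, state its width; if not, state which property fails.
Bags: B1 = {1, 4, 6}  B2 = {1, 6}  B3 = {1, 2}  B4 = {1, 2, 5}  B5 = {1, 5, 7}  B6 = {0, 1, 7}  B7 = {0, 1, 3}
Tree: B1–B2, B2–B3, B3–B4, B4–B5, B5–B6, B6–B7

No — vertex 8 appears in no bag.

A tree decomposition must satisfy three properties: every vertex lies in some bag; for every edge, both endpoints lie together in some bag; and for every vertex, the bags containing it form a connected subtree. Here vertex 8 appears in no bag, so the decomposition is invalid.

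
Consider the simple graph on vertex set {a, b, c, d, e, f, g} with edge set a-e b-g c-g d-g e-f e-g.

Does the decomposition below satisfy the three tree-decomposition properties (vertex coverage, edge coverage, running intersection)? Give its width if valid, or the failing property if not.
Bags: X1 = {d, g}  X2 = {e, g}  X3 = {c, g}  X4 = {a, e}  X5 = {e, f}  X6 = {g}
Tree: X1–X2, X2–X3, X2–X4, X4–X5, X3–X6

A tree decomposition must satisfy three properties: every vertex lies in some bag; for every edge, both endpoints lie together in some bag; and for every vertex, the bags containing it form a connected subtree. Here vertex b appears in no bag, so the decomposition is invalid.

No — vertex b appears in no bag.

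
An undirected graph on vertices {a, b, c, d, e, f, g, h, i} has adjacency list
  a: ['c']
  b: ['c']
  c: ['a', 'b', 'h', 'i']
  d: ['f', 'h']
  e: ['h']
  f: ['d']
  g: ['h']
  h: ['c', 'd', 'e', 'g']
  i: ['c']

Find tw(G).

A width-1 tree decomposition is:
Bags: B1 = {b, c}  B2 = {c, h}  B3 = {g, h}  B4 = {a, c}  B5 = {c, i}  B6 = {d, h}  B7 = {d, f}  B8 = {e, h}
Tree: B1–B2, B2–B3, B2–B4, B2–B5, B2–B6, B6–B7, B2–B8
Every bag has size at most 2, so the width is 2 − 1 = 1 and tw(G) ≤ 1. Any graph with an edge has treewidth ≥ 1, and G has the edge b–c. The upper and lower bounds meet at 1, so that is the treewidth.

1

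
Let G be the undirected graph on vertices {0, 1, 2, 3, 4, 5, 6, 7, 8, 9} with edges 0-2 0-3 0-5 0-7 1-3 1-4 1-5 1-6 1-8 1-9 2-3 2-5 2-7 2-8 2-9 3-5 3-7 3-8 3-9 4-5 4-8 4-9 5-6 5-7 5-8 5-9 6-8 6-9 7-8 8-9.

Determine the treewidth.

A width-4 tree decomposition is:
Bags: B1 = {2, 3, 5, 7, 8}  B2 = {2, 3, 5, 8, 9}  B3 = {0, 2, 3, 5, 7}  B4 = {1, 3, 5, 8, 9}  B5 = {1, 5, 6, 8, 9}  B6 = {1, 4, 5, 8, 9}
Tree: B1–B2, B1–B3, B2–B4, B4–B5, B5–B6
Every bag has size at most 5, so the width is 5 − 1 = 4 and tw(G) ≤ 4. Conversely, {0, 2, 3, 5, 7} is a clique of size 5, and the vertices of any clique must share a bag in every tree decomposition; so some bag has ≥ 5 vertices and tw(G) ≥ 4. Hence tw(G) = 4 exactly.

4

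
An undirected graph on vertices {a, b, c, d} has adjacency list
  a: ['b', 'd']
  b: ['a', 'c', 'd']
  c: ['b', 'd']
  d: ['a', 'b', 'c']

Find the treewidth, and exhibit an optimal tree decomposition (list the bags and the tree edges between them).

Treewidth 2.
One optimal decomposition is:
Bags: B1 = {a, b, d}  B2 = {b, c, d}
Tree: B1–B2

The largest bag has 3 vertices, giving width 2; this decomposition certifies tw(G) ≤ 2. For the lower bound, the 3 vertices {b, c, d} are pairwise adjacent, and any tree decomposition puts a clique entirely inside one bag — forcing width ≥ 2. The upper and lower bounds meet at 2, so that is the treewidth.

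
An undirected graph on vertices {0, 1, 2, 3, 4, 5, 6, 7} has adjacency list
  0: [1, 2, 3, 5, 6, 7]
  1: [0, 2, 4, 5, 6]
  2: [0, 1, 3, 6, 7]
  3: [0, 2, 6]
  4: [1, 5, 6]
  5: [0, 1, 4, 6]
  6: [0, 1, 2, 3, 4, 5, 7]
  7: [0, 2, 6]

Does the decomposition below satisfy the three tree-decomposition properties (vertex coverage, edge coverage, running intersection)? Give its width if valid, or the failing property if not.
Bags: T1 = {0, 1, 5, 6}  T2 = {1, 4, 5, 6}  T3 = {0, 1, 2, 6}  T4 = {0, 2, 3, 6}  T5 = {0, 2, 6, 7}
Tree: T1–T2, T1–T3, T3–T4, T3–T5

Checking the three conditions: (i) the bags cover all of {0, 1, 2, 3, 4, 5, 6, 7}; (ii) for each edge, some bag contains both endpoints; (iii) the bags containing any fixed vertex form a subtree. All hold, so the decomposition is valid with width 4 − 1 = 3.

Yes; width 3.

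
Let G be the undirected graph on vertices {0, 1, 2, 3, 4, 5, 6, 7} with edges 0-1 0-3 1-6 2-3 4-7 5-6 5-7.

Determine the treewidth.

A width-1 tree decomposition is:
Bags: B1 = {4, 7}  B2 = {5, 7}  B3 = {5, 6}  B4 = {1, 6}  B5 = {0, 1}  B6 = {0, 3}  B7 = {2, 3}
Tree: B1–B2, B2–B3, B3–B4, B4–B5, B5–B6, B6–B7
Each bag holds 2 vertices, so the decomposition has width 1, which upper-bounds the treewidth. G has an edge, so its treewidth is at least 1. Combining the bounds, tw(G) = 1.

1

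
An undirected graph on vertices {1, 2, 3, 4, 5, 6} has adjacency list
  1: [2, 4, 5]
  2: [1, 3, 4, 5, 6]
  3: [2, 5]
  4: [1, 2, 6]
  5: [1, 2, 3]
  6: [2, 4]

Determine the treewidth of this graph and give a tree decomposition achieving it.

Treewidth 2.
Bags: B1 = {1, 2, 5}  B2 = {2, 3, 5}  B3 = {1, 2, 4}  B4 = {2, 4, 6}
Tree: B1–B2, B1–B3, B3–B4

Every bag has size at most 3, so the width is 3 − 1 = 2 and tw(G) ≤ 2. Conversely, {1, 2, 4} is a clique of size 3, and the vertices of any clique must share a bag in every tree decomposition; so some bag has ≥ 3 vertices and tw(G) ≥ 2. Therefore the treewidth is 2.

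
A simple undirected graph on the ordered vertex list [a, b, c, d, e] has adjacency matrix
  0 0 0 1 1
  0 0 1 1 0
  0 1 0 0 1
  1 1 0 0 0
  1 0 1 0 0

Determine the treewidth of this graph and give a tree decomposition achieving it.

Every bag has size at most 3, so the width is 3 − 1 = 2 and tw(G) ≤ 2. Since e–a–d–b–c–e is a cycle in G, G is not acyclic. Forests are exactly the graphs of treewidth ≤ 1, so tw(G) ≥ 2. Hence tw(G) = 2 exactly.

Treewidth 2.
One such decomposition:
Bags: B1 = {a, d, e}  B2 = {b, d, e}  B3 = {b, c, e}
Tree: B1–B2, B2–B3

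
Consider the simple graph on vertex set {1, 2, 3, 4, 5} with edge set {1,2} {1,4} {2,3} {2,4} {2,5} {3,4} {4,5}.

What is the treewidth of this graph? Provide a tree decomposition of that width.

Treewidth 2.
One such decomposition:
Bags: B1 = {2, 4, 5}  B2 = {2, 3, 4}  B3 = {1, 2, 4}
Tree: B1–B2, B2–B3

The largest bag has 3 vertices, giving width 2; this decomposition certifies tw(G) ≤ 2. For the lower bound, the 3 vertices {1, 2, 4} are pairwise adjacent, and any tree decomposition puts a clique entirely inside one bag — forcing width ≥ 2. Hence tw(G) = 2 exactly.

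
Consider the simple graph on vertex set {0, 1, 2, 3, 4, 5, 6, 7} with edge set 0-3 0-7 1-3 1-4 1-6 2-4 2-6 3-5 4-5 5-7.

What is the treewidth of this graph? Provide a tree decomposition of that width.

Each bag holds 3 vertices, so the decomposition has width 2, which upper-bounds the treewidth. The edges 7–0–3–5–7 form a cycle, so G is not a tree and its treewidth is at least 2. Combining the bounds, tw(G) = 2.

Treewidth 2.
One such decomposition:
Bags: B1 = {0, 5, 7}  B2 = {0, 3, 5}  B3 = {3, 4, 5}  B4 = {1, 3, 4}  B5 = {1, 2, 4}  B6 = {1, 2, 6}
Tree: B1–B2, B2–B3, B3–B4, B4–B5, B5–B6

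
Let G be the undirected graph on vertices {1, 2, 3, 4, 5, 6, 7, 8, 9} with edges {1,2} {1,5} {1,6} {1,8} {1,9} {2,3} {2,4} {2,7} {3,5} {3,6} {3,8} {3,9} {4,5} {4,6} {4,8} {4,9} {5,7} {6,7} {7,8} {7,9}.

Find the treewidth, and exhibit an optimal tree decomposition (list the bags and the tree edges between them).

Treewidth 4.
One optimal decomposition is:
Bags: B1 = {1, 3, 4, 6, 7}  B2 = {1, 2, 3, 4, 7}  B3 = {1, 3, 4, 5, 7}  B4 = {1, 3, 4, 7, 9}  B5 = {1, 3, 4, 7, 8}
Tree: B1–B2, B2–B3, B3–B4, B4–B5

Every bag has size at most 5, so the width is 5 − 1 = 4 and tw(G) ≤ 4. For the lower bound: the 5 vertex sets {1,6}, {2,3}, {4,5}, {7}, {9} are disjoint, each induces a connected subgraph, and every pair is joined by at least one edge of G. Contracting each set to a single vertex therefore yields K_{5} as a minor, and since treewidth is minor-monotone, tw(G) ≥ tw(K_{5}) = 4. Therefore the treewidth is 4.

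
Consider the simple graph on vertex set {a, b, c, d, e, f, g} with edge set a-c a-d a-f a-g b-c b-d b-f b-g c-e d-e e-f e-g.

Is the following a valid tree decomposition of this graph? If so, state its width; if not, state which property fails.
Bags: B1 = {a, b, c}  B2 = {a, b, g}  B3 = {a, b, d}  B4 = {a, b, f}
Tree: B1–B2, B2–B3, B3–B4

A tree decomposition must satisfy three properties: every vertex lies in some bag; for every edge, both endpoints lie together in some bag; and for every vertex, the bags containing it form a connected subtree. Here vertex e appears in no bag, so the decomposition is invalid.

No — vertex e appears in no bag.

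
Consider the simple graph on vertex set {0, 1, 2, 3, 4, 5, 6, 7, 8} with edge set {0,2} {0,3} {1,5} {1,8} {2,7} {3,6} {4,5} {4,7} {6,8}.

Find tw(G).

A width-2 tree decomposition is:
Bags: B1 = {4, 5, 7}  B2 = {2, 5, 7}  B3 = {0, 2, 5}  B4 = {0, 3, 5}  B5 = {3, 5, 6}  B6 = {5, 6, 8}  B7 = {1, 5, 8}
Tree: B1–B2, B2–B3, B3–B4, B4–B5, B5–B6, B6–B7
The largest bag has 3 vertices, giving width 2; this decomposition certifies tw(G) ≤ 2. The edges 5–4–7–2–0–3–6–8–1–5 form a cycle, so G is not a tree and its treewidth is at least 2. Hence tw(G) = 2 exactly.

2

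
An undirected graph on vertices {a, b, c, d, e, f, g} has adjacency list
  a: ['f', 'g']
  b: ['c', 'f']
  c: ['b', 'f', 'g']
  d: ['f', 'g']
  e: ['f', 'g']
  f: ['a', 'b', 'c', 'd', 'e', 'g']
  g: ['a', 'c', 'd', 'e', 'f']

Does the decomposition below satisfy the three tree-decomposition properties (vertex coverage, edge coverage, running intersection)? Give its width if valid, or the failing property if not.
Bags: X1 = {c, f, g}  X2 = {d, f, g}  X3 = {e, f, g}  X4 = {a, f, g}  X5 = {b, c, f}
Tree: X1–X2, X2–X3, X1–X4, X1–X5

Yes; width 2.

Checking the three conditions: (i) the bags cover all of {a, b, c, d, e, f, g}; (ii) for each edge, some bag contains both endpoints; (iii) the bags containing any fixed vertex form a subtree. All hold, so the decomposition is valid with width 3 − 1 = 2.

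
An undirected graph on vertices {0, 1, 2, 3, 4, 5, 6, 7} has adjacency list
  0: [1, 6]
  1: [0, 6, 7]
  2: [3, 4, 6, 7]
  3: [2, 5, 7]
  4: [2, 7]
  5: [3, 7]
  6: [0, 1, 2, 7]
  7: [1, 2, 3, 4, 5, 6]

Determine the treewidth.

A width-2 tree decomposition is:
Bags: B1 = {2, 6, 7}  B2 = {1, 6, 7}  B3 = {2, 4, 7}  B4 = {2, 3, 7}  B5 = {0, 1, 6}  B6 = {3, 5, 7}
Tree: B1–B2, B1–B3, B1–B4, B2–B5, B4–B6
Every bag has size at most 3, so the width is 3 − 1 = 2 and tw(G) ≤ 2. Conversely, {0, 1, 6} is a clique of size 3, and the vertices of any clique must share a bag in every tree decomposition; so some bag has ≥ 3 vertices and tw(G) ≥ 2. Hence tw(G) = 2 exactly.

2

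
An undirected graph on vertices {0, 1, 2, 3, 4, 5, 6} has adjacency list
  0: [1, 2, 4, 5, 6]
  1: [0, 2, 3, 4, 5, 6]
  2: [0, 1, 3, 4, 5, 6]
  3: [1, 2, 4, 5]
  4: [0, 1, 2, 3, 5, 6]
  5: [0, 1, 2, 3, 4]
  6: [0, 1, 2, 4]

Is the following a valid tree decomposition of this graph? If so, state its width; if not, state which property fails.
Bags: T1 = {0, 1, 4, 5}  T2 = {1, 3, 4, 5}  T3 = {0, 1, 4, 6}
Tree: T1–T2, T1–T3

A tree decomposition must satisfy three properties: every vertex lies in some bag; for every edge, both endpoints lie together in some bag; and for every vertex, the bags containing it form a connected subtree. Here vertex 2 appears in no bag, so the decomposition is invalid.

No — vertex 2 appears in no bag.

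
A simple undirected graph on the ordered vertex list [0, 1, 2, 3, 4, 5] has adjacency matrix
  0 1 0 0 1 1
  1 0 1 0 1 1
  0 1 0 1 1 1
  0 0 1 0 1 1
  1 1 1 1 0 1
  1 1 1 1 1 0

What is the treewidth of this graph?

A width-3 tree decomposition is:
Bags: B1 = {2, 3, 4, 5}  B2 = {1, 2, 4, 5}  B3 = {0, 1, 4, 5}
Tree: B1–B2, B2–B3
Each bag holds 4 vertices, so the decomposition has width 3, which upper-bounds the treewidth. Conversely, {0, 1, 4, 5} is a clique of size 4, and the vertices of any clique must share a bag in every tree decomposition; so some bag has ≥ 4 vertices and tw(G) ≥ 3. Therefore the treewidth is 3.

3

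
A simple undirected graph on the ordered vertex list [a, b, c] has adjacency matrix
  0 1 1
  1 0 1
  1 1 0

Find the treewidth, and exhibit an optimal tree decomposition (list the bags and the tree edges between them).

Treewidth 2.
One such decomposition:
Bags: B1 = {a, b, c}
Tree: (single bag)

A single bag containing all 3 vertices is trivially a valid decomposition of width 2. Conversely, {a, b, c} is a clique of size 3, and the vertices of any clique must share a bag in every tree decomposition; so some bag has ≥ 3 vertices and tw(G) ≥ 2. The upper and lower bounds meet at 2, so that is the treewidth.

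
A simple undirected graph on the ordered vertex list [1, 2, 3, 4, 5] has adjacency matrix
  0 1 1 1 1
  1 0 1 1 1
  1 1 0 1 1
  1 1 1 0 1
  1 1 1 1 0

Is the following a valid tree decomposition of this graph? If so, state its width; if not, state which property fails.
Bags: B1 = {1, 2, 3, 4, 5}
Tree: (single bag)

Vertex coverage: the bags together contain {1, 2, 3, 4, 5}, the full vertex set. Edge coverage: each edge of G has both endpoints in at least one bag. Running intersection: for every vertex, the bags containing it form a connected subtree. All three properties hold, so this is a valid tree decomposition of width max|bag| − 1 = 4, and hence tw(G) ≤ 4.

Yes; width 4.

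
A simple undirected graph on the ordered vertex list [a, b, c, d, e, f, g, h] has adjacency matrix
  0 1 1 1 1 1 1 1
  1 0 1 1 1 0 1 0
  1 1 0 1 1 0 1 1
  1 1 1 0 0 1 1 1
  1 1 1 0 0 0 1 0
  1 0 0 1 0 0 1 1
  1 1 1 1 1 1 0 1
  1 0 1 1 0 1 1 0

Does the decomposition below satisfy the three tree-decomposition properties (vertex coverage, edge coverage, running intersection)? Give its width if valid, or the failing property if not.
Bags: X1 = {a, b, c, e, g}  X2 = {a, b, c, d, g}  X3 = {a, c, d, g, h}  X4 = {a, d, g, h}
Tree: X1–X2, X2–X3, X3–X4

A tree decomposition must satisfy three properties: every vertex lies in some bag; for every edge, both endpoints lie together in some bag; and for every vertex, the bags containing it form a connected subtree. Here vertex f appears in no bag, so the decomposition is invalid.

No — vertex f appears in no bag.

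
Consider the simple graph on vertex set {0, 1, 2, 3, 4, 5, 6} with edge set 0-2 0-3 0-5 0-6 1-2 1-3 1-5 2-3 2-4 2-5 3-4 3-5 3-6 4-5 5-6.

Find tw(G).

A width-3 tree decomposition is:
Bags: B1 = {0, 3, 5, 6}  B2 = {0, 2, 3, 5}  B3 = {2, 3, 4, 5}  B4 = {1, 2, 3, 5}
Tree: B1–B2, B2–B3, B2–B4
Each bag holds 4 vertices, so the decomposition has width 3, which upper-bounds the treewidth. For the lower bound, the 4 vertices {0, 2, 3, 5} are pairwise adjacent, and any tree decomposition puts a clique entirely inside one bag — forcing width ≥ 3. Therefore the treewidth is 3.

3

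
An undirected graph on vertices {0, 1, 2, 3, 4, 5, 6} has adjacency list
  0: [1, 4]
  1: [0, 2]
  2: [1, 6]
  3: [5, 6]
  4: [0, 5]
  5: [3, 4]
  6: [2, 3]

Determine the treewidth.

A width-2 tree decomposition is:
Bags: B1 = {0, 4, 5}  B2 = {0, 3, 5}  B3 = {0, 3, 6}  B4 = {0, 2, 6}  B5 = {0, 1, 2}
Tree: B1–B2, B2–B3, B3–B4, B4–B5
Every bag has size at most 3, so the width is 3 − 1 = 2 and tw(G) ≤ 2. Since 0–4–5–3–6–2–1–0 is a cycle in G, G is not acyclic. Forests are exactly the graphs of treewidth ≤ 1, so tw(G) ≥ 2. Therefore the treewidth is 2.

2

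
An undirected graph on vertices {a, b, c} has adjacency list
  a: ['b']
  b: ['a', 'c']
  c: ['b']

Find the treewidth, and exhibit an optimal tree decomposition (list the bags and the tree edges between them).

Every bag has size at most 2, so the width is 2 − 1 = 1 and tw(G) ≤ 1. Since G has at least one edge (e.g. c–b), it is not an edgeless graph, so tw(G) ≥ 1. Combining the bounds, tw(G) = 1.

Treewidth 1.
Bags: B1 = {b, c}  B2 = {a, b}
Tree: B1–B2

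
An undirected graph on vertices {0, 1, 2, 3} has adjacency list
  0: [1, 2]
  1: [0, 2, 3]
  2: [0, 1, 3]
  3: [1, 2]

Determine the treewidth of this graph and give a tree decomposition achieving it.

Treewidth 2.
Bags: B1 = {0, 1, 2}  B2 = {1, 2, 3}
Tree: B1–B2

Every bag has size at most 3, so the width is 3 − 1 = 2 and tw(G) ≤ 2. On the other hand G contains the 3-clique {0, 1, 2}. A clique must lie in a single bag of any decomposition, so no decomposition can have width below 2. Therefore the treewidth is 2.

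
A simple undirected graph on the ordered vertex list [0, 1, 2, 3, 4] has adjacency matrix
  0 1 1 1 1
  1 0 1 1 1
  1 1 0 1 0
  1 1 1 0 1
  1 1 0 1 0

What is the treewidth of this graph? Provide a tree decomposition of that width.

Treewidth 3.
One such decomposition:
Bags: B1 = {0, 1, 3, 4}  B2 = {0, 1, 2, 3}
Tree: B1–B2

Each bag holds 4 vertices, so the decomposition has width 3, which upper-bounds the treewidth. For the lower bound, the 4 vertices {0, 1, 2, 3} are pairwise adjacent, and any tree decomposition puts a clique entirely inside one bag — forcing width ≥ 3. The upper and lower bounds meet at 3, so that is the treewidth.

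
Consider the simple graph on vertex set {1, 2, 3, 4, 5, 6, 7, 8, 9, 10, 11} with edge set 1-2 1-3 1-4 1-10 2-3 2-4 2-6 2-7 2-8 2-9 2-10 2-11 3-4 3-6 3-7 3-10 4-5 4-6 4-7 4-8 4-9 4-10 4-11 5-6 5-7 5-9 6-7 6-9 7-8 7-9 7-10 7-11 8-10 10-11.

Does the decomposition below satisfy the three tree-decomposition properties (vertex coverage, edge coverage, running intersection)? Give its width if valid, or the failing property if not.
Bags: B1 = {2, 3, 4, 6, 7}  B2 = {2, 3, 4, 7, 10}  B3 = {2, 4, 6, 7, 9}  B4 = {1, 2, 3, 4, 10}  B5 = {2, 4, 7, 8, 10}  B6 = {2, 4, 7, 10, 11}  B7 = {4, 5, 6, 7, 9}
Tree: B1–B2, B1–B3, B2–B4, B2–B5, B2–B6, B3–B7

Yes; width 4.

Checking the three conditions: (i) the bags cover all of {1, 2, 3, 4, 5, 6, 7, 8, 9, 10, 11}; (ii) for each edge, some bag contains both endpoints; (iii) the bags containing any fixed vertex form a subtree. All hold, so the decomposition is valid with width 5 − 1 = 4.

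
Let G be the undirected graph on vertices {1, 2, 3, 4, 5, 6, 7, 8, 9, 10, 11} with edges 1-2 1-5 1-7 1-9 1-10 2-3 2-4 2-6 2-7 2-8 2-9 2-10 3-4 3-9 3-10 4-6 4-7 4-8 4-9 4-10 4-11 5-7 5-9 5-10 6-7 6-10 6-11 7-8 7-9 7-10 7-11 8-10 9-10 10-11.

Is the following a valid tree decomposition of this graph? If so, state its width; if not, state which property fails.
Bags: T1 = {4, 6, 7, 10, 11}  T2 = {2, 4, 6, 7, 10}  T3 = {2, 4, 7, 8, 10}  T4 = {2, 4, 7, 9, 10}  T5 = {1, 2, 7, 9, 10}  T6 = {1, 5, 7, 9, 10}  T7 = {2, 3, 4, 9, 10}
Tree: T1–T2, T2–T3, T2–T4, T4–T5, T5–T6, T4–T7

Every vertex of G appears in some bag (union = {1, 2, 3, 4, 5, 6, 7, 8, 9, 10, 11}); every edge is covered by a bag; and for each vertex v the set of bags containing v is connected in the bag tree. The decomposition is therefore valid. The largest bag has 5 vertices, so the width is 4.

Yes; width 4.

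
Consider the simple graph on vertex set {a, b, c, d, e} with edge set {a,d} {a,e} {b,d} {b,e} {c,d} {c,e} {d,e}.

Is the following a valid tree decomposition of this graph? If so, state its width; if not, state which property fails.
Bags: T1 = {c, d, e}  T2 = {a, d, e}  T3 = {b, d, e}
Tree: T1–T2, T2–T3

Vertex coverage: the bags together contain {a, b, c, d, e}, the full vertex set. Edge coverage: each edge of G has both endpoints in at least one bag. Running intersection: for every vertex, the bags containing it form a connected subtree. All three properties hold, so this is a valid tree decomposition of width max|bag| − 1 = 2, and hence tw(G) ≤ 2.

Yes; width 2.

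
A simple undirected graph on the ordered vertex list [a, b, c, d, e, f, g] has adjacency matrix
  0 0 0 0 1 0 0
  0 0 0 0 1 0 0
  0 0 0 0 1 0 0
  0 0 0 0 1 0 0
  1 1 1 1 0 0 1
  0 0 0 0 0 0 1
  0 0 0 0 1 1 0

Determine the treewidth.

A width-1 tree decomposition is:
Bags: B1 = {f, g}  B2 = {e, g}  B3 = {d, e}  B4 = {c, e}  B5 = {b, e}  B6 = {a, e}
Tree: B1–B2, B2–B3, B2–B4, B2–B5, B4–B6
Every bag has size at most 2, so the width is 2 − 1 = 1 and tw(G) ≤ 1. Any graph with an edge has treewidth ≥ 1, and G has the edge f–g. Hence tw(G) = 1 exactly.

1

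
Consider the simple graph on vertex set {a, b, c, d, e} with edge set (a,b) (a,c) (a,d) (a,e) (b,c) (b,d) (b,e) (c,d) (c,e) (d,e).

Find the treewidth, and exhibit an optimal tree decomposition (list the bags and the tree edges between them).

Treewidth 4.
One optimal decomposition is:
Bags: B1 = {a, b, c, d, e}
Tree: (single bag)

A single bag containing all 5 vertices is trivially a valid decomposition of width 4. Conversely, {a, b, c, d, e} is a clique of size 5, and the vertices of any clique must share a bag in every tree decomposition; so some bag has ≥ 5 vertices and tw(G) ≥ 4. The upper and lower bounds meet at 4, so that is the treewidth.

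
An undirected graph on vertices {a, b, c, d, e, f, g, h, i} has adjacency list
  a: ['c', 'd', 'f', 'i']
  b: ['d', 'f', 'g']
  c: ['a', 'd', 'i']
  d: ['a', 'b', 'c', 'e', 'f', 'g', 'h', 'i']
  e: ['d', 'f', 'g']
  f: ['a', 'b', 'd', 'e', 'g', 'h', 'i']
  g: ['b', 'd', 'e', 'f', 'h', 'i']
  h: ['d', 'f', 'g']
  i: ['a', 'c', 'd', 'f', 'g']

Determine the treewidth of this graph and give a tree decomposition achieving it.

Treewidth 3.
Bags: B1 = {a, c, d, i}  B2 = {a, d, f, i}  B3 = {d, f, g, i}  B4 = {d, e, f, g}  B5 = {d, f, g, h}  B6 = {b, d, f, g}
Tree: B1–B2, B2–B3, B3–B4, B3–B5, B5–B6

Every bag has size at most 4, so the width is 4 − 1 = 3 and tw(G) ≤ 3. On the other hand G contains the 4-clique {a, c, d, i}. A clique must lie in a single bag of any decomposition, so no decomposition can have width below 3. Hence tw(G) = 3 exactly.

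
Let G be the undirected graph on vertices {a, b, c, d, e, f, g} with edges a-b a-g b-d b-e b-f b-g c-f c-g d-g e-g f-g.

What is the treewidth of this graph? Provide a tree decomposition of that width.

The largest bag has 3 vertices, giving width 2; this decomposition certifies tw(G) ≤ 2. Conversely, {c, f, g} is a clique of size 3, and the vertices of any clique must share a bag in every tree decomposition; so some bag has ≥ 3 vertices and tw(G) ≥ 2. Hence tw(G) = 2 exactly.

Treewidth 2.
One optimal decomposition is:
Bags: B1 = {b, d, g}  B2 = {b, f, g}  B3 = {a, b, g}  B4 = {c, f, g}  B5 = {b, e, g}
Tree: B1–B2, B1–B3, B2–B4, B1–B5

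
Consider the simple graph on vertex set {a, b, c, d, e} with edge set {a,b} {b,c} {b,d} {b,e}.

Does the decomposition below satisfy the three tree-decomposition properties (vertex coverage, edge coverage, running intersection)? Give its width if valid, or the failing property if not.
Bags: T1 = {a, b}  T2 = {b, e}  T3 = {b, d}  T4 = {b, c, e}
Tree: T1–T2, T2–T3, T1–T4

No — bags containing vertex e are not connected in the tree.

A tree decomposition must satisfy three properties: every vertex lies in some bag; for every edge, both endpoints lie together in some bag; and for every vertex, the bags containing it form a connected subtree. Here bags containing vertex e are not connected in the tree, so the decomposition is invalid.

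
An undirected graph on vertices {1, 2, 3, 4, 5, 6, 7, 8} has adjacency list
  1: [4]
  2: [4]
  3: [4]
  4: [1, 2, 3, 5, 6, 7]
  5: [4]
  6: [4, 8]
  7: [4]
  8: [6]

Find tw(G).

A width-1 tree decomposition is:
Bags: B1 = {4, 6}  B2 = {1, 4}  B3 = {2, 4}  B4 = {3, 4}  B5 = {4, 7}  B6 = {6, 8}  B7 = {4, 5}
Tree: B1–B2, B2–B3, B2–B4, B4–B5, B1–B6, B5–B7
Every bag has size at most 2, so the width is 2 − 1 = 1 and tw(G) ≤ 1. Any graph with an edge has treewidth ≥ 1, and G has the edge 6–4. Hence tw(G) = 1 exactly.

1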